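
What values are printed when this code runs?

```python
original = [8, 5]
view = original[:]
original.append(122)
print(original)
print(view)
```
[8, 5, 122]
[8, 5]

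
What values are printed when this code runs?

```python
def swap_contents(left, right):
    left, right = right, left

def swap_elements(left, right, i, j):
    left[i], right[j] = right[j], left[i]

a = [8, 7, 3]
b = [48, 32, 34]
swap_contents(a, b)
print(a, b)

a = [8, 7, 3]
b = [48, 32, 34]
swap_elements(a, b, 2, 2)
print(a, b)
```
[8, 7, 3] [48, 32, 34]
[8, 7, 34] [48, 32, 3]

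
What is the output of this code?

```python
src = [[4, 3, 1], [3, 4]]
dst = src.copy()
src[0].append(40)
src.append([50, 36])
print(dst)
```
[[4, 3, 1, 40], [3, 4]]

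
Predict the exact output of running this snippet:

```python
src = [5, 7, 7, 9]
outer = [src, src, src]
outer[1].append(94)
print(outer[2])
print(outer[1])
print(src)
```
[5, 7, 7, 9, 94]
[5, 7, 7, 9, 94]
[5, 7, 7, 9, 94]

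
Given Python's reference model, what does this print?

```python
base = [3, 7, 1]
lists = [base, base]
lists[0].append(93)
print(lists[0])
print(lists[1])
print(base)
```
[3, 7, 1, 93]
[3, 7, 1, 93]
[3, 7, 1, 93]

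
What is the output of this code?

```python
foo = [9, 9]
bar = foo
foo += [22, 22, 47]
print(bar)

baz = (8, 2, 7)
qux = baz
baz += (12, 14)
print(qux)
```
[9, 9, 22, 22, 47]
(8, 2, 7)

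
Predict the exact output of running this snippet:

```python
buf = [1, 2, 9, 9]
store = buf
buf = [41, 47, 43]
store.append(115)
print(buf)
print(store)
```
[41, 47, 43]
[1, 2, 9, 9, 115]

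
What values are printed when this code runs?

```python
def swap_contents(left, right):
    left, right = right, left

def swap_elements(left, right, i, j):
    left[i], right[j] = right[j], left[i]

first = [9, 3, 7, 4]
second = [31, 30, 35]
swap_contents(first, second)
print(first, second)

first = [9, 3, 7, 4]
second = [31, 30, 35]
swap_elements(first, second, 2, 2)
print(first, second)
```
[9, 3, 7, 4] [31, 30, 35]
[9, 3, 35, 4] [31, 30, 7]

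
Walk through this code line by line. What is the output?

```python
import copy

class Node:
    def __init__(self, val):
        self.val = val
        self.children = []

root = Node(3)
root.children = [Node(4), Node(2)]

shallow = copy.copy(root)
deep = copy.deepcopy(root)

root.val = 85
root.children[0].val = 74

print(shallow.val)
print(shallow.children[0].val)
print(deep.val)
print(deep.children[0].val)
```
3
74
3
4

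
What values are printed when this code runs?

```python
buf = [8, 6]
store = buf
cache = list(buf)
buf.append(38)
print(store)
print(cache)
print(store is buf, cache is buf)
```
[8, 6, 38]
[8, 6]
True False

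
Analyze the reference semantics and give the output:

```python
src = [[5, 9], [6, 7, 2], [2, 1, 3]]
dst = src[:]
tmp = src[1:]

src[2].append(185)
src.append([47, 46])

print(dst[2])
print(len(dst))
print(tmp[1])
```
[2, 1, 3, 185]
3
[2, 1, 3, 185]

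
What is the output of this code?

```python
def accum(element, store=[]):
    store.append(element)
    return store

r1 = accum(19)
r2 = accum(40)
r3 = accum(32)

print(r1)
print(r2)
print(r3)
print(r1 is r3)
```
[19, 40, 32]
[19, 40, 32]
[19, 40, 32]
True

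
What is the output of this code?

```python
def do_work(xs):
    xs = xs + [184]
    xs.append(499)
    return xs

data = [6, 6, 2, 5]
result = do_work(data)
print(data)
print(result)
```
[6, 6, 2, 5]
[6, 6, 2, 5, 184, 499]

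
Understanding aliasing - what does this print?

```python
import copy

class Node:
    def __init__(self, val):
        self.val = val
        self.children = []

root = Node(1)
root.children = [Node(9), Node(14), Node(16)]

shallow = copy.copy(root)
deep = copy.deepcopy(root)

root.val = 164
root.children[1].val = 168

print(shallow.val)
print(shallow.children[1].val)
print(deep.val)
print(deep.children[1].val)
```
1
168
1
14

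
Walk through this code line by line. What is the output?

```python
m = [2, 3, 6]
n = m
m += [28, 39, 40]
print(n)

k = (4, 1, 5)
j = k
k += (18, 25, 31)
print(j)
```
[2, 3, 6, 28, 39, 40]
(4, 1, 5)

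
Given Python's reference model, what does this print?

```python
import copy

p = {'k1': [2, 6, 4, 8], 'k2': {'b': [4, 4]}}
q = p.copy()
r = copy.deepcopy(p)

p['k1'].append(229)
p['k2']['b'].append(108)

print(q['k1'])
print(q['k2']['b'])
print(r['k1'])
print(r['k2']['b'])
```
[2, 6, 4, 8, 229]
[4, 4, 108]
[2, 6, 4, 8]
[4, 4]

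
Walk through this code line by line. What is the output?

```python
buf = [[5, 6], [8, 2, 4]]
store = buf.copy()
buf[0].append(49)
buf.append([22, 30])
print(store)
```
[[5, 6, 49], [8, 2, 4]]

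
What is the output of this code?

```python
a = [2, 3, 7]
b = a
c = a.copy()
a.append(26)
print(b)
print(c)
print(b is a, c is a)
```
[2, 3, 7, 26]
[2, 3, 7]
True False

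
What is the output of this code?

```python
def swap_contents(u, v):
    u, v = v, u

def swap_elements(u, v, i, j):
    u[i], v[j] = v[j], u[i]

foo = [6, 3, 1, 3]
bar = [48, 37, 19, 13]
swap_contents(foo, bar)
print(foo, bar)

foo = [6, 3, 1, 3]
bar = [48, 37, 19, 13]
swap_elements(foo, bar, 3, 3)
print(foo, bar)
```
[6, 3, 1, 3] [48, 37, 19, 13]
[6, 3, 1, 13] [48, 37, 19, 3]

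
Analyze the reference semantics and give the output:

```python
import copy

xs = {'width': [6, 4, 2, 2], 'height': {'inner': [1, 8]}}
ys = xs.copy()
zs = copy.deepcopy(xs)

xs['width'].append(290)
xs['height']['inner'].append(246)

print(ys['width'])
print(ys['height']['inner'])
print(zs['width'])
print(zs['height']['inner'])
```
[6, 4, 2, 2, 290]
[1, 8, 246]
[6, 4, 2, 2]
[1, 8]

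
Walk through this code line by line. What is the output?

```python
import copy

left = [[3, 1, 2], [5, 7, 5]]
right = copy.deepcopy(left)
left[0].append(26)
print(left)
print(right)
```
[[3, 1, 2, 26], [5, 7, 5]]
[[3, 1, 2], [5, 7, 5]]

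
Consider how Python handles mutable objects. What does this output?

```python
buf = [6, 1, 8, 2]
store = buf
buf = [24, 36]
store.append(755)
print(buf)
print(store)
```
[24, 36]
[6, 1, 8, 2, 755]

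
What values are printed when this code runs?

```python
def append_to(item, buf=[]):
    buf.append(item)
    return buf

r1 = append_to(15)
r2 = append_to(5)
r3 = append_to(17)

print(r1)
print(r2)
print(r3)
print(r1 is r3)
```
[15, 5, 17]
[15, 5, 17]
[15, 5, 17]
True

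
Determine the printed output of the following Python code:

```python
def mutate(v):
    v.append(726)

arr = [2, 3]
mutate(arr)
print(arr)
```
[2, 3, 726]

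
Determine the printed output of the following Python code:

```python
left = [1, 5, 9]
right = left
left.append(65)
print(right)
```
[1, 5, 9, 65]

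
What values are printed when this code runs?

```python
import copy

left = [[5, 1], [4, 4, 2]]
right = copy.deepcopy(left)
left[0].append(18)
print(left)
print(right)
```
[[5, 1, 18], [4, 4, 2]]
[[5, 1], [4, 4, 2]]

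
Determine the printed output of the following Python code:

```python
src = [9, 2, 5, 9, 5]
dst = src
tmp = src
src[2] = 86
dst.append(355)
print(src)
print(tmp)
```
[9, 2, 86, 9, 5, 355]
[9, 2, 86, 9, 5, 355]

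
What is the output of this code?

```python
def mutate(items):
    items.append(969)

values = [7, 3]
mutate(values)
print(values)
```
[7, 3, 969]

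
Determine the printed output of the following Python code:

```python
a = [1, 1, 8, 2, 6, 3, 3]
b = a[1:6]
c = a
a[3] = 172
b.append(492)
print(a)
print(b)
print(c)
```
[1, 1, 8, 172, 6, 3, 3]
[1, 8, 2, 6, 3, 492]
[1, 1, 8, 172, 6, 3, 3]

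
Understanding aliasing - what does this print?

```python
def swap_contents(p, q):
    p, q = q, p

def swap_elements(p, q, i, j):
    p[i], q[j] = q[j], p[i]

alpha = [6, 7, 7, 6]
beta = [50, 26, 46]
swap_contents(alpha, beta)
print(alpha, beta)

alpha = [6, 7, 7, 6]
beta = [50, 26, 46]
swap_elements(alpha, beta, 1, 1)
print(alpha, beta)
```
[6, 7, 7, 6] [50, 26, 46]
[6, 26, 7, 6] [50, 7, 46]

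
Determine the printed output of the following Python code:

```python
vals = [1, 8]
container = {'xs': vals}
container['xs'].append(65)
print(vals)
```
[1, 8, 65]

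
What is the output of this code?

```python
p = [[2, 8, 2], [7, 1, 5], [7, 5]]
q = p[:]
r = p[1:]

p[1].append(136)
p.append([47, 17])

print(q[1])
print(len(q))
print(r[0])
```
[7, 1, 5, 136]
3
[7, 1, 5, 136]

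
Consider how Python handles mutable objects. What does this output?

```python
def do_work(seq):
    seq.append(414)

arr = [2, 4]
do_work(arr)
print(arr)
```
[2, 4, 414]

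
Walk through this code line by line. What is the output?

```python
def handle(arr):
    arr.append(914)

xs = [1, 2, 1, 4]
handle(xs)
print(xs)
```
[1, 2, 1, 4, 914]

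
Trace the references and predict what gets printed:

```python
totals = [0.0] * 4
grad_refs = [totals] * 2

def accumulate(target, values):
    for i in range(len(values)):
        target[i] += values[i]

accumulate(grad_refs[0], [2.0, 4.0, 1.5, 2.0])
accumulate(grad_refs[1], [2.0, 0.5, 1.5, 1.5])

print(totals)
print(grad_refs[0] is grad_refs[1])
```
[4.0, 4.5, 3.0, 3.5]
True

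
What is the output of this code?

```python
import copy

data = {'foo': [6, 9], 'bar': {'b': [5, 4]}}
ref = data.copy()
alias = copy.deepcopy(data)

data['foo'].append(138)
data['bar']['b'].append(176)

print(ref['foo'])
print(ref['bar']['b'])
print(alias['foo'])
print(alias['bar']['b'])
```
[6, 9, 138]
[5, 4, 176]
[6, 9]
[5, 4]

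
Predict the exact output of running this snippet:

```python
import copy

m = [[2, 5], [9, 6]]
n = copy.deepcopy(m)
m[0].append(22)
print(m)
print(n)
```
[[2, 5, 22], [9, 6]]
[[2, 5], [9, 6]]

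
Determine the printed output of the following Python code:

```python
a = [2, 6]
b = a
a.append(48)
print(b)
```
[2, 6, 48]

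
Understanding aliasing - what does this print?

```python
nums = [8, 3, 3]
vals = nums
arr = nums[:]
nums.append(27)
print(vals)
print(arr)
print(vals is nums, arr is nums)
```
[8, 3, 3, 27]
[8, 3, 3]
True False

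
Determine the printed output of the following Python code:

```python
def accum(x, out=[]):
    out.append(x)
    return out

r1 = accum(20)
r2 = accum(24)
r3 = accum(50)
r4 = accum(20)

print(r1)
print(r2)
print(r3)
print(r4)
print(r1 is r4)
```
[20, 24, 50, 20]
[20, 24, 50, 20]
[20, 24, 50, 20]
[20, 24, 50, 20]
True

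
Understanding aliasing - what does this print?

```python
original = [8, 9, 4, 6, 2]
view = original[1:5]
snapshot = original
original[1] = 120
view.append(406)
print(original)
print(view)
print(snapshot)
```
[8, 120, 4, 6, 2]
[9, 4, 6, 2, 406]
[8, 120, 4, 6, 2]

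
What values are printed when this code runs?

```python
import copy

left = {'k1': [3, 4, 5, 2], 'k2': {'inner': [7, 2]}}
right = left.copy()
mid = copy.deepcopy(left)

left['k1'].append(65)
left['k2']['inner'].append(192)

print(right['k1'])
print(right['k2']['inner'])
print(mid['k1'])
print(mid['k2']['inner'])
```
[3, 4, 5, 2, 65]
[7, 2, 192]
[3, 4, 5, 2]
[7, 2]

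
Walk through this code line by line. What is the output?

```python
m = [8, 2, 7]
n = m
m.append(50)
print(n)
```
[8, 2, 7, 50]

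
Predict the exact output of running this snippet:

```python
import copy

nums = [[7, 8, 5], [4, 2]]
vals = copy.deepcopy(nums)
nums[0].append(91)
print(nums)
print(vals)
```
[[7, 8, 5, 91], [4, 2]]
[[7, 8, 5], [4, 2]]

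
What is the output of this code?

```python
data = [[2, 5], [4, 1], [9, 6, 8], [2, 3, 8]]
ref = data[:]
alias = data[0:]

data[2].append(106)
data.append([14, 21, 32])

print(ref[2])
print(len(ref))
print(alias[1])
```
[9, 6, 8, 106]
4
[4, 1]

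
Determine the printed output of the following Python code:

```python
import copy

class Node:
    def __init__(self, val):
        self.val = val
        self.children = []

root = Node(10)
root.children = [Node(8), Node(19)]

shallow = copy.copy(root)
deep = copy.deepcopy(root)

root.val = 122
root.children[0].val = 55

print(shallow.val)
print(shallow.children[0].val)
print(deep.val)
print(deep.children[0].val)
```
10
55
10
8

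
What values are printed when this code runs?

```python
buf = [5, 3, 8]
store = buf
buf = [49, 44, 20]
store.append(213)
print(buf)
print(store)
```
[49, 44, 20]
[5, 3, 8, 213]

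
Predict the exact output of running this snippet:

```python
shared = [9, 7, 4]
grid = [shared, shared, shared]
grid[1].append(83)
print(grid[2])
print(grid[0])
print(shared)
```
[9, 7, 4, 83]
[9, 7, 4, 83]
[9, 7, 4, 83]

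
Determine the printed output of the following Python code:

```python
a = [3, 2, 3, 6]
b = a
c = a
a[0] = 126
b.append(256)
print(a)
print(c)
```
[126, 2, 3, 6, 256]
[126, 2, 3, 6, 256]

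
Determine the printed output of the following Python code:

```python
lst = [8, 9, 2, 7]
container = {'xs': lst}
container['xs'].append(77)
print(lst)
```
[8, 9, 2, 7, 77]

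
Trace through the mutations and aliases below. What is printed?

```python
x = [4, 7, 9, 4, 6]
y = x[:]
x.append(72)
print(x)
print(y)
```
[4, 7, 9, 4, 6, 72]
[4, 7, 9, 4, 6]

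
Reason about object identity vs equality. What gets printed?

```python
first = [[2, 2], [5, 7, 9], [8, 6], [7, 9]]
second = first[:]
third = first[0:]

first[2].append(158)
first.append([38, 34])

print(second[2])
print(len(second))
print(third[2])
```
[8, 6, 158]
4
[8, 6, 158]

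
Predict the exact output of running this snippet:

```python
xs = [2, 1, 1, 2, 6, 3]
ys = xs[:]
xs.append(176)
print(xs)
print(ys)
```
[2, 1, 1, 2, 6, 3, 176]
[2, 1, 1, 2, 6, 3]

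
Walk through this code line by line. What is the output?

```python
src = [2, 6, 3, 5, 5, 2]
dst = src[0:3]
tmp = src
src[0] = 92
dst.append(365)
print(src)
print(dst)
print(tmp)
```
[92, 6, 3, 5, 5, 2]
[2, 6, 3, 365]
[92, 6, 3, 5, 5, 2]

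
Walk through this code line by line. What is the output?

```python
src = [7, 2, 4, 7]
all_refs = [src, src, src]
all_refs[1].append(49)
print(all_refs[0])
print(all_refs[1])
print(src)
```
[7, 2, 4, 7, 49]
[7, 2, 4, 7, 49]
[7, 2, 4, 7, 49]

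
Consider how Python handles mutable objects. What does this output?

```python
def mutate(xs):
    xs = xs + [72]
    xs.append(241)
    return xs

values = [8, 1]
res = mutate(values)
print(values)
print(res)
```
[8, 1]
[8, 1, 72, 241]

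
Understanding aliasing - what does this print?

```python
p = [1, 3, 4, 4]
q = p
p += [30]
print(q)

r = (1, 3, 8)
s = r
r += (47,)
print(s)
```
[1, 3, 4, 4, 30]
(1, 3, 8)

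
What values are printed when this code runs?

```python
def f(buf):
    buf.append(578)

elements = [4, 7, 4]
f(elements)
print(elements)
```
[4, 7, 4, 578]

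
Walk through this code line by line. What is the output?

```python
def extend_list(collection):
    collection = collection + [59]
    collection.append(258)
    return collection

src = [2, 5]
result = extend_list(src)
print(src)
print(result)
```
[2, 5]
[2, 5, 59, 258]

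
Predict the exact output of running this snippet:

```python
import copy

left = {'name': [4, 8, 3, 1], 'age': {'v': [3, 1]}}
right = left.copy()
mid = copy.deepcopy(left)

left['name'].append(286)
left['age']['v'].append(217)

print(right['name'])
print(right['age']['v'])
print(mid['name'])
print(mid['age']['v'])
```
[4, 8, 3, 1, 286]
[3, 1, 217]
[4, 8, 3, 1]
[3, 1]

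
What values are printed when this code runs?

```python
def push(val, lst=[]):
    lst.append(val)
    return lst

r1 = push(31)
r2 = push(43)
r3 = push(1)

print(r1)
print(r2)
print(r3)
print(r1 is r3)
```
[31, 43, 1]
[31, 43, 1]
[31, 43, 1]
True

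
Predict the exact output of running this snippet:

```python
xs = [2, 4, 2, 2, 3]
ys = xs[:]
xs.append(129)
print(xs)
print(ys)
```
[2, 4, 2, 2, 3, 129]
[2, 4, 2, 2, 3]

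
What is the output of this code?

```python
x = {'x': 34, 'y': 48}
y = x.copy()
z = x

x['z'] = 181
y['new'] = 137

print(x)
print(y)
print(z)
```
{'x': 34, 'y': 48, 'z': 181}
{'x': 34, 'y': 48, 'new': 137}
{'x': 34, 'y': 48, 'z': 181}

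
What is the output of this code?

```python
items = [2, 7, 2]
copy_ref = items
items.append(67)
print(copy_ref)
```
[2, 7, 2, 67]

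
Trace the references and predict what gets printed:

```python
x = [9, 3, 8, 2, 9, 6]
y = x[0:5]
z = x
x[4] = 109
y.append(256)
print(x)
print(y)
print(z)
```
[9, 3, 8, 2, 109, 6]
[9, 3, 8, 2, 9, 256]
[9, 3, 8, 2, 109, 6]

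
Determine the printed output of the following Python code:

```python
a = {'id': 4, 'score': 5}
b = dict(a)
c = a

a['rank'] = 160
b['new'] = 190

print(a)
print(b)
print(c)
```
{'id': 4, 'score': 5, 'rank': 160}
{'id': 4, 'score': 5, 'new': 190}
{'id': 4, 'score': 5, 'rank': 160}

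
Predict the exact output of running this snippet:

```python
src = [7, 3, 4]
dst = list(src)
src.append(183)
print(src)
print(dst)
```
[7, 3, 4, 183]
[7, 3, 4]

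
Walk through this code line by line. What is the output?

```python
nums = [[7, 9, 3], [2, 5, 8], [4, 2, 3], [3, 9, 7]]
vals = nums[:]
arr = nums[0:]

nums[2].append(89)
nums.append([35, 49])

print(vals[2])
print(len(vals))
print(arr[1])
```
[4, 2, 3, 89]
4
[2, 5, 8]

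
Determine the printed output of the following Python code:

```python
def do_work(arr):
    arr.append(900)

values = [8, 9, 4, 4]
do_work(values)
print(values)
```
[8, 9, 4, 4, 900]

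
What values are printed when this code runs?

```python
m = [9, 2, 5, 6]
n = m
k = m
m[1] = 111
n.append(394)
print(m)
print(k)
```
[9, 111, 5, 6, 394]
[9, 111, 5, 6, 394]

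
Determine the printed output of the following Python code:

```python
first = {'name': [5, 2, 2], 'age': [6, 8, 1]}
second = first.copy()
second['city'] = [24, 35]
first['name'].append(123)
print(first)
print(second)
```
{'name': [5, 2, 2, 123], 'age': [6, 8, 1]}
{'name': [5, 2, 2, 123], 'age': [6, 8, 1], 'city': [24, 35]}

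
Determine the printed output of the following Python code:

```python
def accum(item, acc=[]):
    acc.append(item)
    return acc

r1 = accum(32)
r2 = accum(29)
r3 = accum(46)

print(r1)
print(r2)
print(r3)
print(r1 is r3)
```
[32, 29, 46]
[32, 29, 46]
[32, 29, 46]
True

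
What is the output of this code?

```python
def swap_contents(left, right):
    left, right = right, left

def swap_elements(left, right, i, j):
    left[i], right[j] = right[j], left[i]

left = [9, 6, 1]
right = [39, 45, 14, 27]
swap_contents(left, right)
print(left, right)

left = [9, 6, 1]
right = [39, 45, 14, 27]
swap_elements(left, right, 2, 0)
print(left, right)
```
[9, 6, 1] [39, 45, 14, 27]
[9, 6, 39] [1, 45, 14, 27]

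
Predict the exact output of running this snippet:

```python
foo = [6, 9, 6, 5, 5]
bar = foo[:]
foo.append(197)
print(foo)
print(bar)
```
[6, 9, 6, 5, 5, 197]
[6, 9, 6, 5, 5]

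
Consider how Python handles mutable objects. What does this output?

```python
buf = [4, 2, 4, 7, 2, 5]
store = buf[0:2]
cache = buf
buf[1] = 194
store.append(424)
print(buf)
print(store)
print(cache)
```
[4, 194, 4, 7, 2, 5]
[4, 2, 424]
[4, 194, 4, 7, 2, 5]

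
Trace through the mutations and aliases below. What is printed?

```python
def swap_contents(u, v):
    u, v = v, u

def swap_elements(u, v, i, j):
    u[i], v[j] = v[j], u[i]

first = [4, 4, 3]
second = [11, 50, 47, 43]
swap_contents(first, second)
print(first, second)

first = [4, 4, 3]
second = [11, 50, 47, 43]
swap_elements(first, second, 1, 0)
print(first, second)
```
[4, 4, 3] [11, 50, 47, 43]
[4, 11, 3] [4, 50, 47, 43]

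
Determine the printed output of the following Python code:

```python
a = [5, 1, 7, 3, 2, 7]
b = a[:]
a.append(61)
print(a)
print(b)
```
[5, 1, 7, 3, 2, 7, 61]
[5, 1, 7, 3, 2, 7]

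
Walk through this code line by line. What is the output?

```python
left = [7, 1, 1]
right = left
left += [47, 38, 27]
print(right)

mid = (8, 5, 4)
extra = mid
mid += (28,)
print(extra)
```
[7, 1, 1, 47, 38, 27]
(8, 5, 4)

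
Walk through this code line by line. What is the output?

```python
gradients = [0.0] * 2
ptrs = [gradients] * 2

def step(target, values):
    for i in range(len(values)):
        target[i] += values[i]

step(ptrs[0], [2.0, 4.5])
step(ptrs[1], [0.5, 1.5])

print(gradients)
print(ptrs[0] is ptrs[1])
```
[2.5, 6.0]
True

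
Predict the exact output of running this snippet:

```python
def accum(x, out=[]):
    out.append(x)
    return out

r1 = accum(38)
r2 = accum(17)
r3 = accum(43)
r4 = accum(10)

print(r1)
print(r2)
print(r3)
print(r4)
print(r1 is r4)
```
[38, 17, 43, 10]
[38, 17, 43, 10]
[38, 17, 43, 10]
[38, 17, 43, 10]
True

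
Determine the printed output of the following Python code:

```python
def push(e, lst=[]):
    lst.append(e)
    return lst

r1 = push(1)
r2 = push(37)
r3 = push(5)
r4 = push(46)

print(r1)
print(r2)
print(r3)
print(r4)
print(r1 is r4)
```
[1, 37, 5, 46]
[1, 37, 5, 46]
[1, 37, 5, 46]
[1, 37, 5, 46]
True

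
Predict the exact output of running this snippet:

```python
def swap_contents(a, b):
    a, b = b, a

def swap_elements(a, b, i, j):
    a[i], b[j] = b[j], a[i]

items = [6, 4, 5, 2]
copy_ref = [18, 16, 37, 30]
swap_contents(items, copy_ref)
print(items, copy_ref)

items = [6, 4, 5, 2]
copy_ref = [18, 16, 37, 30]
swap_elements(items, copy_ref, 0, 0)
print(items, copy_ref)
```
[6, 4, 5, 2] [18, 16, 37, 30]
[18, 4, 5, 2] [6, 16, 37, 30]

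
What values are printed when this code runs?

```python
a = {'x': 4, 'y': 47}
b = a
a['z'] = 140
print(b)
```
{'x': 4, 'y': 47, 'z': 140}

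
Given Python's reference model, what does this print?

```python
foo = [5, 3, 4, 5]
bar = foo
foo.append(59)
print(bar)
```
[5, 3, 4, 5, 59]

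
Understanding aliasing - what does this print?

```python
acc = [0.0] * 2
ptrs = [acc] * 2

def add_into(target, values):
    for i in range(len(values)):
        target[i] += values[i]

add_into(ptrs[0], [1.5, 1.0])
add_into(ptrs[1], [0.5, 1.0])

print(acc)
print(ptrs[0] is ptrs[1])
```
[2.0, 2.0]
True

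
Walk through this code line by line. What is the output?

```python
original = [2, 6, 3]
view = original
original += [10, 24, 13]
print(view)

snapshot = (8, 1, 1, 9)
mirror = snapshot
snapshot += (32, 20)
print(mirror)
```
[2, 6, 3, 10, 24, 13]
(8, 1, 1, 9)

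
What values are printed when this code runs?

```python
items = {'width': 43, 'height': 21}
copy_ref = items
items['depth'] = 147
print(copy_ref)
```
{'width': 43, 'height': 21, 'depth': 147}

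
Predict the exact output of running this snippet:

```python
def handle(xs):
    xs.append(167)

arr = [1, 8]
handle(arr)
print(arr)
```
[1, 8, 167]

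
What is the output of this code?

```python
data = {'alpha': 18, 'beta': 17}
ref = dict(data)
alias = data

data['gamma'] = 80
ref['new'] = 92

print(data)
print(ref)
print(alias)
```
{'alpha': 18, 'beta': 17, 'gamma': 80}
{'alpha': 18, 'beta': 17, 'new': 92}
{'alpha': 18, 'beta': 17, 'gamma': 80}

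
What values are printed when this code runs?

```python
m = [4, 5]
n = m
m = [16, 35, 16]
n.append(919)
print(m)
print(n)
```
[16, 35, 16]
[4, 5, 919]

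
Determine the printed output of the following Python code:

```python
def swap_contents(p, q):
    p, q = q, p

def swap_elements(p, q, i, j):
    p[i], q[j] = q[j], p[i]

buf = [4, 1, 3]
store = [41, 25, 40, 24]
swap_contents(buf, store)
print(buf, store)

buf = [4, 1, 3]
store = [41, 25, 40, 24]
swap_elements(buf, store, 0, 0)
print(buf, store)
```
[4, 1, 3] [41, 25, 40, 24]
[41, 1, 3] [4, 25, 40, 24]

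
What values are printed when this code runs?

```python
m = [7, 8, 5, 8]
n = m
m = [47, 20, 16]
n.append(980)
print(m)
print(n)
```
[47, 20, 16]
[7, 8, 5, 8, 980]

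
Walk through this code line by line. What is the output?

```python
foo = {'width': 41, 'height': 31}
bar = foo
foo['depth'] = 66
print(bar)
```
{'width': 41, 'height': 31, 'depth': 66}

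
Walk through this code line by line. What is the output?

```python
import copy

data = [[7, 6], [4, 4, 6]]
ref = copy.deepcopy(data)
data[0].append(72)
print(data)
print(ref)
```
[[7, 6, 72], [4, 4, 6]]
[[7, 6], [4, 4, 6]]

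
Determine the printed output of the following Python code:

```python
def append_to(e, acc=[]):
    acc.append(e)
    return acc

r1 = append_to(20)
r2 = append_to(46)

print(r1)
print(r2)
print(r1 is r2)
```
[20, 46]
[20, 46]
True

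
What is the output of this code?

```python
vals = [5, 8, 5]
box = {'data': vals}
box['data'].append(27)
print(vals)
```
[5, 8, 5, 27]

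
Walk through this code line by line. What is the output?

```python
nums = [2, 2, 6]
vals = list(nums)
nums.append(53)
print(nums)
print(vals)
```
[2, 2, 6, 53]
[2, 2, 6]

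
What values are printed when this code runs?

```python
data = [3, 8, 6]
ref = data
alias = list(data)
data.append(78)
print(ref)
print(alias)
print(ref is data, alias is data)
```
[3, 8, 6, 78]
[3, 8, 6]
True False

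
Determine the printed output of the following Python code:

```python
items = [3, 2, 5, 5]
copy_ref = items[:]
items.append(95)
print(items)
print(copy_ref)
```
[3, 2, 5, 5, 95]
[3, 2, 5, 5]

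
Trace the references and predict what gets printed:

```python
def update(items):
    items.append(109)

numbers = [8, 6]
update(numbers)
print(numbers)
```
[8, 6, 109]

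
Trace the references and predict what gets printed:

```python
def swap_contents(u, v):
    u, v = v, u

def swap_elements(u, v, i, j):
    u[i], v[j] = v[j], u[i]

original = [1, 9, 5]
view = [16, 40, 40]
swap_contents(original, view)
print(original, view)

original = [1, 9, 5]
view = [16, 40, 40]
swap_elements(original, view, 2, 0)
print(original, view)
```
[1, 9, 5] [16, 40, 40]
[1, 9, 16] [5, 40, 40]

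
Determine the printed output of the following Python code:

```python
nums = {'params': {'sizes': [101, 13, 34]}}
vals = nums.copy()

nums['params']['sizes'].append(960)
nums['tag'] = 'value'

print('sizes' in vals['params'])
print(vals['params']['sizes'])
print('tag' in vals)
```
True
[101, 13, 34, 960]
False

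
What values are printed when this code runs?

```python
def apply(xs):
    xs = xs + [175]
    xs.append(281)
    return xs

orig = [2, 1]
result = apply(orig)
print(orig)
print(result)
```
[2, 1]
[2, 1, 175, 281]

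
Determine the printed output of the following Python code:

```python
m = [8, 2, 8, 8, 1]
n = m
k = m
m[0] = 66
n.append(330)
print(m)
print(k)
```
[66, 2, 8, 8, 1, 330]
[66, 2, 8, 8, 1, 330]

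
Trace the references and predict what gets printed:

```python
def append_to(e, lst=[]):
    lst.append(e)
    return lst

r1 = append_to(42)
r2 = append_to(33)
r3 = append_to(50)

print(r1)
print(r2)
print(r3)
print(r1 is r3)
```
[42, 33, 50]
[42, 33, 50]
[42, 33, 50]
True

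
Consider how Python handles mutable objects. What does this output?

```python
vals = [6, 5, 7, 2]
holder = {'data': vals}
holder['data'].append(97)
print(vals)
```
[6, 5, 7, 2, 97]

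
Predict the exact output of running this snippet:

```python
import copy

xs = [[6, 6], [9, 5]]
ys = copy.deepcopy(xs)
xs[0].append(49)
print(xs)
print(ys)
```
[[6, 6, 49], [9, 5]]
[[6, 6], [9, 5]]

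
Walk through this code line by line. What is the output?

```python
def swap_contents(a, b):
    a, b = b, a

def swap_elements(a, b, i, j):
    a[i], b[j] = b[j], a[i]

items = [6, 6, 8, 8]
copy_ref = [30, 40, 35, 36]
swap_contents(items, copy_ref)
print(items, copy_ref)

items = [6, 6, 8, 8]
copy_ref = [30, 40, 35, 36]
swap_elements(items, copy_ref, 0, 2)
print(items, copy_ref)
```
[6, 6, 8, 8] [30, 40, 35, 36]
[35, 6, 8, 8] [30, 40, 6, 36]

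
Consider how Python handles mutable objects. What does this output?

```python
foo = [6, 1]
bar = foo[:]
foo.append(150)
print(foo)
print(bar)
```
[6, 1, 150]
[6, 1]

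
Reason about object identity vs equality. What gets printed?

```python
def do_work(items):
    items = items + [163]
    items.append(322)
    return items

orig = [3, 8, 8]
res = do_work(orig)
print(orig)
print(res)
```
[3, 8, 8]
[3, 8, 8, 163, 322]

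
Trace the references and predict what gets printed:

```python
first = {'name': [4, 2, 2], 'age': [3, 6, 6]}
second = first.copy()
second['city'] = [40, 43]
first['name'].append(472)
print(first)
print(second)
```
{'name': [4, 2, 2, 472], 'age': [3, 6, 6]}
{'name': [4, 2, 2, 472], 'age': [3, 6, 6], 'city': [40, 43]}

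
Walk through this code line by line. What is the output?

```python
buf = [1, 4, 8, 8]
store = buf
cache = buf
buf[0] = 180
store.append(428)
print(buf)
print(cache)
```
[180, 4, 8, 8, 428]
[180, 4, 8, 8, 428]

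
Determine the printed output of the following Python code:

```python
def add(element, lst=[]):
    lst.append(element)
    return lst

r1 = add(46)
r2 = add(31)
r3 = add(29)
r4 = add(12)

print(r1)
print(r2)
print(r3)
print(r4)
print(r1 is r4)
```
[46, 31, 29, 12]
[46, 31, 29, 12]
[46, 31, 29, 12]
[46, 31, 29, 12]
True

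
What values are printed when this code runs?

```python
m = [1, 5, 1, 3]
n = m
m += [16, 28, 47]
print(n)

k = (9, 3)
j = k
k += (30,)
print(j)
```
[1, 5, 1, 3, 16, 28, 47]
(9, 3)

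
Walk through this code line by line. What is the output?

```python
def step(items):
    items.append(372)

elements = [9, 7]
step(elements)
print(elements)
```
[9, 7, 372]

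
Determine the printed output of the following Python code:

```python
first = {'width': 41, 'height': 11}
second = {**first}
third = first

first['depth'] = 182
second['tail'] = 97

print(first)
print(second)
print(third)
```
{'width': 41, 'height': 11, 'depth': 182}
{'width': 41, 'height': 11, 'tail': 97}
{'width': 41, 'height': 11, 'depth': 182}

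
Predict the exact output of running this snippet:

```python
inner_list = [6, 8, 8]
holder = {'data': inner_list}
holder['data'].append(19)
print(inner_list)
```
[6, 8, 8, 19]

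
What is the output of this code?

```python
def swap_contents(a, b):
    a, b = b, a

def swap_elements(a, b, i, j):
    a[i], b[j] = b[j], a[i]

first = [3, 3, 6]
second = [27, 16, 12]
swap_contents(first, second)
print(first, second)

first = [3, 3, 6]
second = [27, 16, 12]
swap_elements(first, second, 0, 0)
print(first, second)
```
[3, 3, 6] [27, 16, 12]
[27, 3, 6] [3, 16, 12]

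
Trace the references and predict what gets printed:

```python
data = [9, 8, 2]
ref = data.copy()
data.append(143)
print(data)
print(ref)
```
[9, 8, 2, 143]
[9, 8, 2]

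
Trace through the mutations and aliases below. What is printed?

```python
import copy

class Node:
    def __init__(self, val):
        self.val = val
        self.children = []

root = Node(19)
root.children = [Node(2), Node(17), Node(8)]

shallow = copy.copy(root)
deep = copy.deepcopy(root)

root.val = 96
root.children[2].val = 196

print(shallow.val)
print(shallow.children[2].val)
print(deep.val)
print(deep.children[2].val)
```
19
196
19
8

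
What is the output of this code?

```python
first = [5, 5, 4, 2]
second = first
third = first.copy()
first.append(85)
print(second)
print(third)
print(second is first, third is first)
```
[5, 5, 4, 2, 85]
[5, 5, 4, 2]
True False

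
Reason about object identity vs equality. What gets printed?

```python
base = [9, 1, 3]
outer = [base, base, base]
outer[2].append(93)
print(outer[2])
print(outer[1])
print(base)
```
[9, 1, 3, 93]
[9, 1, 3, 93]
[9, 1, 3, 93]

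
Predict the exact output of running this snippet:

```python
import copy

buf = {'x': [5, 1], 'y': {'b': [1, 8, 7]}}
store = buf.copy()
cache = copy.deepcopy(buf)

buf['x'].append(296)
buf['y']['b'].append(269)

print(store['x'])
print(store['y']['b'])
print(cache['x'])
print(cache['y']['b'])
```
[5, 1, 296]
[1, 8, 7, 269]
[5, 1]
[1, 8, 7]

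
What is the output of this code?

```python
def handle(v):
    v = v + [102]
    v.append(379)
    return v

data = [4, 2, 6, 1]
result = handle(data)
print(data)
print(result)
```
[4, 2, 6, 1]
[4, 2, 6, 1, 102, 379]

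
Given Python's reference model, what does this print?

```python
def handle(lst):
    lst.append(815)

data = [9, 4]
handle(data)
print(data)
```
[9, 4, 815]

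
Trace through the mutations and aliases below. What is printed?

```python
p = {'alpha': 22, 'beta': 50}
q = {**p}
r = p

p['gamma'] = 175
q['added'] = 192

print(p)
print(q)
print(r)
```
{'alpha': 22, 'beta': 50, 'gamma': 175}
{'alpha': 22, 'beta': 50, 'added': 192}
{'alpha': 22, 'beta': 50, 'gamma': 175}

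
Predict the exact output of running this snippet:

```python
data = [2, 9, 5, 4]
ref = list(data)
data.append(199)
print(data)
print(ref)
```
[2, 9, 5, 4, 199]
[2, 9, 5, 4]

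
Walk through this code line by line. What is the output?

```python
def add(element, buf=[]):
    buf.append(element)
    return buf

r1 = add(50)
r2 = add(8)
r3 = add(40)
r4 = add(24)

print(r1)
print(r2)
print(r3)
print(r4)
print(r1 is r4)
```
[50, 8, 40, 24]
[50, 8, 40, 24]
[50, 8, 40, 24]
[50, 8, 40, 24]
True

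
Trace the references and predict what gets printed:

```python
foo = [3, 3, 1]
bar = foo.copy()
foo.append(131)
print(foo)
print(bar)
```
[3, 3, 1, 131]
[3, 3, 1]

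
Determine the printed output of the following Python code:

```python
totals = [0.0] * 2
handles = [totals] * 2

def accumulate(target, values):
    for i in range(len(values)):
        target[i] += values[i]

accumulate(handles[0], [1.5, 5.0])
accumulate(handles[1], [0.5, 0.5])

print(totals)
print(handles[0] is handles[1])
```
[2.0, 5.5]
True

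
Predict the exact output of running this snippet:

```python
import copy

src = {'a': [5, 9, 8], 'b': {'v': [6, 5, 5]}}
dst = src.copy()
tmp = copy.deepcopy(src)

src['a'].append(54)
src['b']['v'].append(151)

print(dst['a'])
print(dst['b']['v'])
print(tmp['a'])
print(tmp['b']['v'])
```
[5, 9, 8, 54]
[6, 5, 5, 151]
[5, 9, 8]
[6, 5, 5]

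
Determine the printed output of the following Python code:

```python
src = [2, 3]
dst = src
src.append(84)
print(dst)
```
[2, 3, 84]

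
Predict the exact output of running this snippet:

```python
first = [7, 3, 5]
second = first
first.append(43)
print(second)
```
[7, 3, 5, 43]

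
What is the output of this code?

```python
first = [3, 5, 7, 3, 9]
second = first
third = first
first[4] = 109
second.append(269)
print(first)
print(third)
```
[3, 5, 7, 3, 109, 269]
[3, 5, 7, 3, 109, 269]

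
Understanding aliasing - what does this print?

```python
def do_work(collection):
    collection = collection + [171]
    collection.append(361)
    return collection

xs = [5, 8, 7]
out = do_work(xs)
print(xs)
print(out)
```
[5, 8, 7]
[5, 8, 7, 171, 361]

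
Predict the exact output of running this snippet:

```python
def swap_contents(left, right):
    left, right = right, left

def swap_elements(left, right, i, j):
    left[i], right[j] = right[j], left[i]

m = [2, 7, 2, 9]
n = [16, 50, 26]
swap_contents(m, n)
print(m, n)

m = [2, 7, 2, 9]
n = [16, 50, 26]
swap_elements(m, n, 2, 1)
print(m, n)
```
[2, 7, 2, 9] [16, 50, 26]
[2, 7, 50, 9] [16, 2, 26]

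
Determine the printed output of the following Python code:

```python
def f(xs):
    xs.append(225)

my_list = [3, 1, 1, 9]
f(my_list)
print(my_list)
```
[3, 1, 1, 9, 225]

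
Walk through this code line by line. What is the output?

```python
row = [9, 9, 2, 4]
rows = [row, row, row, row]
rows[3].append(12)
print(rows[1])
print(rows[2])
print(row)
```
[9, 9, 2, 4, 12]
[9, 9, 2, 4, 12]
[9, 9, 2, 4, 12]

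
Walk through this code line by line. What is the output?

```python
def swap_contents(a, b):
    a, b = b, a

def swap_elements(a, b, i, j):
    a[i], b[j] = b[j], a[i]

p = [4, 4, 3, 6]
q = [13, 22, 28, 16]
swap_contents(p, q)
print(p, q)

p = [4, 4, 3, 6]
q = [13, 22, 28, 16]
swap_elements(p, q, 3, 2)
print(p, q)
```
[4, 4, 3, 6] [13, 22, 28, 16]
[4, 4, 3, 28] [13, 22, 6, 16]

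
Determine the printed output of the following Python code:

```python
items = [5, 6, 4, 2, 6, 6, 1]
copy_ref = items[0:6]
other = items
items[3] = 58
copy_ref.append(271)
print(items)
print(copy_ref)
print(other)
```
[5, 6, 4, 58, 6, 6, 1]
[5, 6, 4, 2, 6, 6, 271]
[5, 6, 4, 58, 6, 6, 1]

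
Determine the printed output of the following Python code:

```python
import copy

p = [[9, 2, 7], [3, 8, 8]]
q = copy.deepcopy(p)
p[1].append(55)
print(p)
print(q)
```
[[9, 2, 7], [3, 8, 8, 55]]
[[9, 2, 7], [3, 8, 8]]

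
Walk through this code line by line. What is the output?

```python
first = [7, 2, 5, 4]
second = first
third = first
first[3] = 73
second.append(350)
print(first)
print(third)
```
[7, 2, 5, 73, 350]
[7, 2, 5, 73, 350]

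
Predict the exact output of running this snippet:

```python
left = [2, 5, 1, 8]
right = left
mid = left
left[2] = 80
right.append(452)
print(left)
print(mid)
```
[2, 5, 80, 8, 452]
[2, 5, 80, 8, 452]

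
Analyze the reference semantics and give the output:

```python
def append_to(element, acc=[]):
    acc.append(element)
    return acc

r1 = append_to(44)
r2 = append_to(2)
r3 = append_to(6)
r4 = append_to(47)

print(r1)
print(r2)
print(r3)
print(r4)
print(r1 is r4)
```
[44, 2, 6, 47]
[44, 2, 6, 47]
[44, 2, 6, 47]
[44, 2, 6, 47]
True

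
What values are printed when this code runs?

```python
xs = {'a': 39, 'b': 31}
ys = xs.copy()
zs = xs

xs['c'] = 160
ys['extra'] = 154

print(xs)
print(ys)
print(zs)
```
{'a': 39, 'b': 31, 'c': 160}
{'a': 39, 'b': 31, 'extra': 154}
{'a': 39, 'b': 31, 'c': 160}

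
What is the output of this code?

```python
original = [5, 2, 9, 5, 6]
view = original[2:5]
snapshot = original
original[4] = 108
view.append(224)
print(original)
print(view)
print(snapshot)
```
[5, 2, 9, 5, 108]
[9, 5, 6, 224]
[5, 2, 9, 5, 108]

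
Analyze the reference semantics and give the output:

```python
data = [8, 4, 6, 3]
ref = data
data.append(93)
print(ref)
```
[8, 4, 6, 3, 93]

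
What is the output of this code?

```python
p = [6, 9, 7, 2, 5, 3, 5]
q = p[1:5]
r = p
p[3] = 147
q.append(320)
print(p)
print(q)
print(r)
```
[6, 9, 7, 147, 5, 3, 5]
[9, 7, 2, 5, 320]
[6, 9, 7, 147, 5, 3, 5]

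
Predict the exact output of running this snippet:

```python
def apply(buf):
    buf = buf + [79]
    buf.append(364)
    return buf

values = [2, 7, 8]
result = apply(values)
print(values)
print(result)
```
[2, 7, 8]
[2, 7, 8, 79, 364]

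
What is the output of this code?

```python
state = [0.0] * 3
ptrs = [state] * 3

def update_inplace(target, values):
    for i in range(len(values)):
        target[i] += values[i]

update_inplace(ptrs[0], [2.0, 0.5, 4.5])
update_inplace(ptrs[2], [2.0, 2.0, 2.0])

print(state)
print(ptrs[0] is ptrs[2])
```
[4.0, 2.5, 6.5]
True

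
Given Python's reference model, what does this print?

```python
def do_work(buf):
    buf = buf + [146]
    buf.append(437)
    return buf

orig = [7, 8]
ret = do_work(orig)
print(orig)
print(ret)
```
[7, 8]
[7, 8, 146, 437]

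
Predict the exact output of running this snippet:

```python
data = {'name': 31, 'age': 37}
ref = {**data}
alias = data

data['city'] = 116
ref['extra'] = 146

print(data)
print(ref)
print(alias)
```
{'name': 31, 'age': 37, 'city': 116}
{'name': 31, 'age': 37, 'extra': 146}
{'name': 31, 'age': 37, 'city': 116}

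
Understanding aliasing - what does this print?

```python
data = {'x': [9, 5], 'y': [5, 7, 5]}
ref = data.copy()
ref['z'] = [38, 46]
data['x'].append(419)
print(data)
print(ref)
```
{'x': [9, 5, 419], 'y': [5, 7, 5]}
{'x': [9, 5, 419], 'y': [5, 7, 5], 'z': [38, 46]}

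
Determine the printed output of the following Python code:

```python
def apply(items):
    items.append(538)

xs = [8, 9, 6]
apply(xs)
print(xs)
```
[8, 9, 6, 538]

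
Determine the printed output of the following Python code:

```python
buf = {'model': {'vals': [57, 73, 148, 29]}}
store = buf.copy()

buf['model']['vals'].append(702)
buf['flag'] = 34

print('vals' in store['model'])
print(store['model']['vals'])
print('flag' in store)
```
True
[57, 73, 148, 29, 702]
False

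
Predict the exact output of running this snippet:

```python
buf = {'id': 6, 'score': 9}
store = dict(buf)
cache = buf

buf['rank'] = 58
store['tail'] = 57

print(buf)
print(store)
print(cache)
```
{'id': 6, 'score': 9, 'rank': 58}
{'id': 6, 'score': 9, 'tail': 57}
{'id': 6, 'score': 9, 'rank': 58}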